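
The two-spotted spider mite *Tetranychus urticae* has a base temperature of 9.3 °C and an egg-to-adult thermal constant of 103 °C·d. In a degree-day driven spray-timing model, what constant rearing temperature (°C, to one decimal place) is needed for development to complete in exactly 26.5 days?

13.2 °C

Required daily accumulation = 103 / 26.5 = 3.887 DD/day.
T = T_base + 3.887 = 9.3 + 3.887 = 13.187 ≈ 13.2 °C.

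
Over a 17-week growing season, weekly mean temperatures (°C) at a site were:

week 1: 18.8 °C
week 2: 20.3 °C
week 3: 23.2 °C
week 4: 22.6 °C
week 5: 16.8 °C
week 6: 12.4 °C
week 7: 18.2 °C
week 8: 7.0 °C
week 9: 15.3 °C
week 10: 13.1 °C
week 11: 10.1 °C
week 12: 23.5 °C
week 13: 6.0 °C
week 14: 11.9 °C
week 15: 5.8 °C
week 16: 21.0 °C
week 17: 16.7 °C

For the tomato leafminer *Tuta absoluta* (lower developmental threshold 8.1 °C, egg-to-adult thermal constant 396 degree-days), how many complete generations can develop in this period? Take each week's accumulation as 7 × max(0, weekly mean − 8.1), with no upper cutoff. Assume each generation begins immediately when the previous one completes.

Weekly DD (7 × max(0, T̄ − 8.1)): 74.9, 85.4, 105.7, 101.5, 60.9, 30.1, 70.7, 0.0, 50.4, 35.0, 14.0, 107.8, 0.0, 26.6, 0.0, 90.3, 60.2.
Season total = 913.5 DD.
Complete generations = ⌊913.5 / 396⌋ = 2.

2 generations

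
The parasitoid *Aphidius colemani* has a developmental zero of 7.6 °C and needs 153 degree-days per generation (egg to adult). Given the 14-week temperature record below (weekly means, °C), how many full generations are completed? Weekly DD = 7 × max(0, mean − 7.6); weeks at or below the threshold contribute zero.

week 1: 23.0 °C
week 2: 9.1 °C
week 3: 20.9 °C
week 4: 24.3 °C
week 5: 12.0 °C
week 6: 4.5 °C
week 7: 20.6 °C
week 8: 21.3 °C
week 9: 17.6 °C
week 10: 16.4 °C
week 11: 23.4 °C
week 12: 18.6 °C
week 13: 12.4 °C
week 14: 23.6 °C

6 generations

Weekly DD (7 × max(0, T̄ − 7.6)): 107.8, 10.5, 93.1, 116.9, 30.8, 0.0, 91.0, 95.9, 70.0, 61.6, 110.6, 77.0, 33.6, 112.0.
Season total = 1010.8 DD.
Complete generations = ⌊1010.8 / 153⌋ = 6.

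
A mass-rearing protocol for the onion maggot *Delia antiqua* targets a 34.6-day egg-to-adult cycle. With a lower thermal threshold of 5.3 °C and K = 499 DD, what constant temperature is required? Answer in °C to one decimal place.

19.7 °C

Required daily accumulation = 499 / 34.6 = 14.422 DD/day.
T = T_base + 14.422 = 5.3 + 14.422 = 19.722 ≈ 19.7 °C.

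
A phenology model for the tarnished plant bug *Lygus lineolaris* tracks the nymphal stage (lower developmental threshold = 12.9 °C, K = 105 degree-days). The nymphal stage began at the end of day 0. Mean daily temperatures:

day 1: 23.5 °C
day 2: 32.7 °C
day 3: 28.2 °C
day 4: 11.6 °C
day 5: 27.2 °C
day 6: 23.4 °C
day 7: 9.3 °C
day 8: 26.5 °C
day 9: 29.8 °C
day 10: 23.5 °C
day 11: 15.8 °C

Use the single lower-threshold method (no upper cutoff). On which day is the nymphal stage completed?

day 10

Daily DD above 12.9 °C: 10.6, 19.8, 15.3, 0.0, 14.3, 10.5, 0.0, 13.6, 16.9, 10.6, 2.9.
Cumulative: 10.6, 30.4, 45.7, 45.7, 60.0, 70.5, 70.5, 84.1, 101.0, 111.6, 114.5.
The total first reaches 105 DD on day 10.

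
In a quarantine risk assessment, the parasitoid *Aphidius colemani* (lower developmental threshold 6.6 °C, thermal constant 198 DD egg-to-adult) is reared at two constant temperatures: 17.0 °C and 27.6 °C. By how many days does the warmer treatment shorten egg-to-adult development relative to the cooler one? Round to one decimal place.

At 17.0 °C: 198 / (17.0 − 6.6) = 198 / 10.4 = 19.038 d.
At 27.6 °C: 198 / (27.6 − 6.6) = 198 / 21.0 = 9.429 d.
Difference = |19.038 − 9.429| = 9.610 ≈ 9.6 days.

9.6 days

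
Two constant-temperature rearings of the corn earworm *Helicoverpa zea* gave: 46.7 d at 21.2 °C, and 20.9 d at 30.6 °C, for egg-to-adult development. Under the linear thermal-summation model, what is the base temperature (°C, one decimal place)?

13.6 °C

Under the model K = D·(T − T_b), so D₁·(T₁ − T_b) = D₂·(T₂ − T_b).
46.7·(21.2 − T_b) = 20.9·(30.6 − T_b)
T_b = (46.7·21.2 − 20.9·30.6) / (46.7 − 20.9) = 350.50 / 25.8 = 13.585 °C ≈ 13.6 °C.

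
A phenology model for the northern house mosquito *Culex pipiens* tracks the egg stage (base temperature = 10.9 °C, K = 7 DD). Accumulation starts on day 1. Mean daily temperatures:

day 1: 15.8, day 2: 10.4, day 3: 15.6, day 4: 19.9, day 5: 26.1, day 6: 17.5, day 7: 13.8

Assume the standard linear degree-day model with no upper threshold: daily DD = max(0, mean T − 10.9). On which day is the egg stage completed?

Daily DD above 10.9 °C: 4.9, 0.0, 4.7, 9.0, 15.2, 6.6, 2.9.
Cumulative: 4.9, 4.9, 9.6, 18.6, 33.8, 40.4, 43.3.
The total first reaches 7 DD on day 3.

day 3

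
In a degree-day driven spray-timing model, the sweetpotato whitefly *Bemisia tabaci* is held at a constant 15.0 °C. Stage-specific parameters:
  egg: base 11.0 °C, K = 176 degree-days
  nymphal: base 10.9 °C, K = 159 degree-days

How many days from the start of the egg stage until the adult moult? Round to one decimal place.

82.8 days

egg: 176 / (15.0 − 11.0) = 176 / 4.0 = 44.000 d.
nymphal: 159 / (15.0 − 10.9) = 159 / 4.1 = 38.780 d.
Sum = 82.780 ≈ 82.8 days.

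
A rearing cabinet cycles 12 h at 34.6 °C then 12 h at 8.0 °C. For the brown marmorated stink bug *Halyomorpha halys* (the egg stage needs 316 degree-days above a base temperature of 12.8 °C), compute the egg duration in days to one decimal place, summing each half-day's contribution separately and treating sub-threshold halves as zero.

Day half: max(0, 34.6 − 12.8) × 0.5 = 21.8 × 0.5 = 10.90 DD.
Night half: max(0, 8.0 − 12.8) × 0.5 = 0.0 × 0.5 = 0.00 DD.
Per 24 h: 10.90 DD/day.
Duration = 316 / 10.90 = 28.991 ≈ 29.0 days.

29.0 days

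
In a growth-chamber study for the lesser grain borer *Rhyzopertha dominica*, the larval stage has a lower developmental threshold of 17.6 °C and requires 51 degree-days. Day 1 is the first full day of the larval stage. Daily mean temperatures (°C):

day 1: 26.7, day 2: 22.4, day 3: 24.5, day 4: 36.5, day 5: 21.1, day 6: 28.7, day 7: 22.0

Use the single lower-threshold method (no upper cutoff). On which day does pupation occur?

day 6

Daily DD above 17.6 °C: 9.1, 4.8, 6.9, 18.9, 3.5, 11.1, 4.4.
Cumulative: 9.1, 13.9, 20.8, 39.7, 43.2, 54.3, 58.7.
The total first reaches 51 DD on day 6.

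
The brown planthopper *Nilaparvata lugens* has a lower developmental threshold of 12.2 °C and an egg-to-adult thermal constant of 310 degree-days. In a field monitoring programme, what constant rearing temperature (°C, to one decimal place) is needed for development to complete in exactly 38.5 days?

20.3 °C

Required daily accumulation = 310 / 38.5 = 8.052 DD/day.
T = T_base + 8.052 = 12.2 + 8.052 = 20.252 ≈ 20.3 °C.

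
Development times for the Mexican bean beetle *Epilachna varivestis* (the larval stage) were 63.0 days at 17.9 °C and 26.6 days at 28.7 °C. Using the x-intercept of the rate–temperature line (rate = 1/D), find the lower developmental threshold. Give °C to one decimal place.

10.0 °C

Equal thermal constants: D₁(T₁ − T_b) = D₂(T₂ − T_b).
63.0·(17.9 − T_b) = 26.6·(28.7 − T_b)
T_b = (63.0·17.9 − 26.6·28.7) / (63.0 − 26.6) = 364.28 / 36.4 = 10.008 °C ≈ 10.0 °C.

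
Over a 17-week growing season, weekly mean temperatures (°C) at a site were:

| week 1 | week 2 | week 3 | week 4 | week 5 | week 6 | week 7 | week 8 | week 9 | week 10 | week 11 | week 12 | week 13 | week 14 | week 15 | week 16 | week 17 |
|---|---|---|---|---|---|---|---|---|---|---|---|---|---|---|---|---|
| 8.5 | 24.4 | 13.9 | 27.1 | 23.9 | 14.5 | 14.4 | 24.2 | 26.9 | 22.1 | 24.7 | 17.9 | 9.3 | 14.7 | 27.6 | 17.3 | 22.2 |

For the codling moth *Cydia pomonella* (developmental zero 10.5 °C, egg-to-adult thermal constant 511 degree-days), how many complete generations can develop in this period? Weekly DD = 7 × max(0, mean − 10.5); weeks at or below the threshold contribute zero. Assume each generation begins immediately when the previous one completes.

2 generations

Weekly DD (7 × max(0, T̄ − 10.5)): 0.0, 97.3, 23.8, 116.2, 93.8, 28.0, 27.3, 95.9, 114.8, 81.2, 99.4, 51.8, 0.0, 29.4, 119.7, 47.6, 81.9.
Season total = 1108.1 DD.
Complete generations = ⌊1108.1 / 511⌋ = 2.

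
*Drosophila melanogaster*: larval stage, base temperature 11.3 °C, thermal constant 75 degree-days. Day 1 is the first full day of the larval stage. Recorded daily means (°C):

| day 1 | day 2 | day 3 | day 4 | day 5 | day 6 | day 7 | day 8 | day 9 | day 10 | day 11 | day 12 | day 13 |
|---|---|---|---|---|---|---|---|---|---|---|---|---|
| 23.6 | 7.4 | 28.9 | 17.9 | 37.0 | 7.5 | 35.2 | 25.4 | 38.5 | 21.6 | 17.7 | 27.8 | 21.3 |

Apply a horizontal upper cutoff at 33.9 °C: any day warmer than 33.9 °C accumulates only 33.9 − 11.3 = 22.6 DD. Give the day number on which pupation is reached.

day 7

Daily DD above 11.3 °C (capped at 22.6): 12.3, 0.0, 17.6, 6.6, 22.6, 0.0, 22.6, 14.1, 22.6, 10.3, 6.4, 16.5, 10.0.
Cumulative: 12.3, 12.3, 29.9, 36.5, 59.1, 59.1, 81.7, 95.8, 118.4, 128.7, 135.1, 151.6, 161.6.
The total first reaches 75 DD on day 7.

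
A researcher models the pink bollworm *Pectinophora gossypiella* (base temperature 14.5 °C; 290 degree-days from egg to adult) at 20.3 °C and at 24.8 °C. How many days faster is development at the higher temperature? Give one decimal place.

21.8 days

At 20.3 °C: 290 / (20.3 − 14.5) = 290 / 5.8 = 50.000 d.
At 24.8 °C: 290 / (24.8 − 14.5) = 290 / 10.3 = 28.155 d.
Difference = |50.000 − 28.155| = 21.845 ≈ 21.8 days.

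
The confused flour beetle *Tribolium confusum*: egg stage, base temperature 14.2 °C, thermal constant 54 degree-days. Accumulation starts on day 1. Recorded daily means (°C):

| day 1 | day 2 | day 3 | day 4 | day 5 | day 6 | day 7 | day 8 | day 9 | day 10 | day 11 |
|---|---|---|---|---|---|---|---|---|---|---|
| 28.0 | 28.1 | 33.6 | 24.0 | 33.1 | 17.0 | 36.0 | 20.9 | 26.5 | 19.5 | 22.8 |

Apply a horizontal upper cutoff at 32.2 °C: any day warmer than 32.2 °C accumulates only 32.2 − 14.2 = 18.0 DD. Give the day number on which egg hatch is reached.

Daily DD above 14.2 °C (capped at 18.0): 13.8, 13.9, 18.0, 9.8, 18.0, 2.8, 18.0, 6.7, 12.3, 5.3, 8.6.
Cumulative: 13.8, 27.7, 45.7, 55.5, 73.5, 76.3, 94.3, 101.0, 113.3, 118.6, 127.2.
The total first reaches 54 DD on day 4.

day 4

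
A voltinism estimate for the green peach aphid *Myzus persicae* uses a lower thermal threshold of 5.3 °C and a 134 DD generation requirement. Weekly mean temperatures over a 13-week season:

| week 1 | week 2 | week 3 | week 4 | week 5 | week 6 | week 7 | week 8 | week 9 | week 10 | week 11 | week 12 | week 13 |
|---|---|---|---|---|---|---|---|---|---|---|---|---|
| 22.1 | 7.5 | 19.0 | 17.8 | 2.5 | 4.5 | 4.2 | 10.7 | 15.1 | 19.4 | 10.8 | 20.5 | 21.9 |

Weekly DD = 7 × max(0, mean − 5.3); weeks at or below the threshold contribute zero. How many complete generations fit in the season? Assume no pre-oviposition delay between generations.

Weekly DD (7 × max(0, T̄ − 5.3)): 117.6, 15.4, 95.9, 87.5, 0.0, 0.0, 0.0, 37.8, 68.6, 98.7, 38.5, 106.4, 116.2.
Season total = 782.6 DD.
Complete generations = ⌊782.6 / 134⌋ = 5.

5 generations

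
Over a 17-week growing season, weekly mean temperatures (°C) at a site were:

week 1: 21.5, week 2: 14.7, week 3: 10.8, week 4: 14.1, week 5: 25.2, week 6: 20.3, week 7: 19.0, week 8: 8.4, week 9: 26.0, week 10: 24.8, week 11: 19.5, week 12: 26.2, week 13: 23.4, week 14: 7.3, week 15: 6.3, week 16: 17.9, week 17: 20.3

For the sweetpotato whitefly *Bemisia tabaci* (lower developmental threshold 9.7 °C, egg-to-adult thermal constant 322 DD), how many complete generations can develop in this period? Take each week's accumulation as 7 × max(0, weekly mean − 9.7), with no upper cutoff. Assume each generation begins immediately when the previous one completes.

Weekly DD (7 × max(0, T̄ − 9.7)): 82.6, 35.0, 7.7, 30.8, 108.5, 74.2, 65.1, 0.0, 114.1, 105.7, 68.6, 115.5, 95.9, 0.0, 0.0, 57.4, 74.2.
Season total = 1035.3 DD.
Complete generations = ⌊1035.3 / 322⌋ = 3.

3 generations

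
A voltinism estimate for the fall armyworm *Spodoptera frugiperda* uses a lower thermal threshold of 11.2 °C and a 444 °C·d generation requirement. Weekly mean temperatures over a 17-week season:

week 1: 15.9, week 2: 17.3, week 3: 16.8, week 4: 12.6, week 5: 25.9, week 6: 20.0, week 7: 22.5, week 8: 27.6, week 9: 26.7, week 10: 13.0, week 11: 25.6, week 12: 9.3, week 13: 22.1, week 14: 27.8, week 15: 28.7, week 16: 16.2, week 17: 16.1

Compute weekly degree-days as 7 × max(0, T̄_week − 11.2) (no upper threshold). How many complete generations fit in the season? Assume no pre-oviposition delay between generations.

Weekly DD (7 × max(0, T̄ − 11.2)): 32.9, 42.7, 39.2, 9.8, 102.9, 61.6, 79.1, 114.8, 108.5, 12.6, 100.8, 0.0, 76.3, 116.2, 122.5, 35.0, 34.3.
Season total = 1089.2 DD.
Complete generations = ⌊1089.2 / 444⌋ = 2.

2 generations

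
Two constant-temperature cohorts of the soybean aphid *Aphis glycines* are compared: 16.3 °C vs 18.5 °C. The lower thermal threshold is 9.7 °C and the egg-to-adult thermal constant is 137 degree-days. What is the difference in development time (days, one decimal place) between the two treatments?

5.2 days

At 16.3 °C: 137 / (16.3 − 9.7) = 137 / 6.6 = 20.758 d.
At 18.5 °C: 137 / (18.5 − 9.7) = 137 / 8.8 = 15.568 d.
Difference = |20.758 − 15.568| = 5.189 ≈ 5.2 days.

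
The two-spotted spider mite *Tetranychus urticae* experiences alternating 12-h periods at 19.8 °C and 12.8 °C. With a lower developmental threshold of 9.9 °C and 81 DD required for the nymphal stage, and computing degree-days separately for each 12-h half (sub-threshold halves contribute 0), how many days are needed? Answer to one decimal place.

Day half: max(0, 19.8 − 9.9) × 0.5 = 9.9 × 0.5 = 4.95 DD.
Night half: max(0, 12.8 − 9.9) × 0.5 = 2.9 × 0.5 = 1.45 DD.
Per 24 h: 6.40 DD/day.
Duration = 81 / 6.40 = 12.656 ≈ 12.7 days.

12.7 days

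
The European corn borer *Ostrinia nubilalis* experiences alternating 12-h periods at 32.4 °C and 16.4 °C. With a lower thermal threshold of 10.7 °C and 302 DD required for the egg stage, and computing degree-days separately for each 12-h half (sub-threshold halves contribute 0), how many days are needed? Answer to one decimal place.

22.0 days

Day half: max(0, 32.4 − 10.7) × 0.5 = 21.7 × 0.5 = 10.85 DD.
Night half: max(0, 16.4 − 10.7) × 0.5 = 5.7 × 0.5 = 2.85 DD.
Per 24 h: 13.70 DD/day.
Duration = 302 / 13.70 = 22.044 ≈ 22.0 days.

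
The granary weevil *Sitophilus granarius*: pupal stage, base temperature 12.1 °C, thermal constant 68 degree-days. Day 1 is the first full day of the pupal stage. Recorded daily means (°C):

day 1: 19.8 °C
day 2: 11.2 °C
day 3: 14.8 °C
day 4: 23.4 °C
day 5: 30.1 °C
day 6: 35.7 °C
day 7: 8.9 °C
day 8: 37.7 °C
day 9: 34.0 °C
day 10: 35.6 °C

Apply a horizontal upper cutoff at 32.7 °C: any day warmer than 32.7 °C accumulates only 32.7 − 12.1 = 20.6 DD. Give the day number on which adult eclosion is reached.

Daily DD above 12.1 °C (capped at 20.6): 7.7, 0.0, 2.7, 11.3, 18.0, 20.6, 0.0, 20.6, 20.6, 20.6.
Cumulative: 7.7, 7.7, 10.4, 21.7, 39.7, 60.3, 60.3, 80.9, 101.5, 122.1.
The total first reaches 68 DD on day 8.

day 8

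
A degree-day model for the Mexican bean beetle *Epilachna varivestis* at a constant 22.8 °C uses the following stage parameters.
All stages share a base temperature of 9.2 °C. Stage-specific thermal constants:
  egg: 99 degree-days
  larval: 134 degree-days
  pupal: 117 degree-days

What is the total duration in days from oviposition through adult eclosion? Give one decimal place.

25.7 days

Daily accumulation at 22.8 °C = 22.8 − 9.2 = 13.6 DD/day.
Total K = 99 + 134 + 117 = 350 DD.
Total duration = 350 / 13.6 = 25.735 ≈ 25.7 days.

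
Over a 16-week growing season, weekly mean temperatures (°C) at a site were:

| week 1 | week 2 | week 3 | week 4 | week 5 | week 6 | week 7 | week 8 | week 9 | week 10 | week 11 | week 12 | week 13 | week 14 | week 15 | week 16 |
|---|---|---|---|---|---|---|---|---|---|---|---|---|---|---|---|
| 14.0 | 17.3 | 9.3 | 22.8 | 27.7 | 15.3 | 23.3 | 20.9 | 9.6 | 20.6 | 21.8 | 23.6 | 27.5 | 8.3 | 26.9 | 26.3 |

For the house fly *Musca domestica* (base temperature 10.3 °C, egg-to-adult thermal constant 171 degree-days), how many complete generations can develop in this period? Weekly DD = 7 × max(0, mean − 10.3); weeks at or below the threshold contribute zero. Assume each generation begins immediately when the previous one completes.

Weekly DD (7 × max(0, T̄ − 10.3)): 25.9, 49.0, 0.0, 87.5, 121.8, 35.0, 91.0, 74.2, 0.0, 72.1, 80.5, 93.1, 120.4, 0.0, 116.2, 112.0.
Season total = 1078.7 DD.
Complete generations = ⌊1078.7 / 171⌋ = 6.

6 generations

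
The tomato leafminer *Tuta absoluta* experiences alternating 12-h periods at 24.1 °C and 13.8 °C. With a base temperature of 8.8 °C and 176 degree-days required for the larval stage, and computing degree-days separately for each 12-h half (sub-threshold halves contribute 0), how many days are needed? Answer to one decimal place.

Day half: max(0, 24.1 − 8.8) × 0.5 = 15.3 × 0.5 = 7.65 DD.
Night half: max(0, 13.8 − 8.8) × 0.5 = 5.0 × 0.5 = 2.50 DD.
Per 24 h: 10.15 DD/day.
Duration = 176 / 10.15 = 17.340 ≈ 17.3 days.

17.3 days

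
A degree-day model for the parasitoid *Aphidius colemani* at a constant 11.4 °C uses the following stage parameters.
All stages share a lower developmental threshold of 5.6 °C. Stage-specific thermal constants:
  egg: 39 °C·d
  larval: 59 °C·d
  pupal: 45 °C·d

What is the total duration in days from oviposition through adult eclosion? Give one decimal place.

24.7 days

Daily accumulation at 11.4 °C = 11.4 − 5.6 = 5.8 DD/day.
Total K = 39 + 59 + 45 = 143 DD.
Total duration = 143 / 5.8 = 24.655 ≈ 24.7 days.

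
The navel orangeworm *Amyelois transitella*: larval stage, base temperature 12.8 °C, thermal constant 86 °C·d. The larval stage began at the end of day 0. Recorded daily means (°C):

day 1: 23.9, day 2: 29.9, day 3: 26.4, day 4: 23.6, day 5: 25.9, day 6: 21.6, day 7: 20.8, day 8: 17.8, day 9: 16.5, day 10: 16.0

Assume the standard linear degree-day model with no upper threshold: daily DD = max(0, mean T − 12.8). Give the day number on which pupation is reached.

Daily DD above 12.8 °C: 11.1, 17.1, 13.6, 10.8, 13.1, 8.8, 8.0, 5.0, 3.7, 3.2.
Cumulative: 11.1, 28.2, 41.8, 52.6, 65.7, 74.5, 82.5, 87.5, 91.2, 94.4.
The total first reaches 86 DD on day 8.

day 8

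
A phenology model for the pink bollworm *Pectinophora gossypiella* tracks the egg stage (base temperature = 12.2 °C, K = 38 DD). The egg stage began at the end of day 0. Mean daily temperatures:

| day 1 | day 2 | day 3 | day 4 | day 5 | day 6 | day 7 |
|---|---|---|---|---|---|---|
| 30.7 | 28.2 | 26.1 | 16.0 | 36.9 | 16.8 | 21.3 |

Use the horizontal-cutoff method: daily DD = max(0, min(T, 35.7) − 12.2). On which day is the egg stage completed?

day 3

Daily DD above 12.2 °C (capped at 23.5): 18.5, 16.0, 13.9, 3.8, 23.5, 4.6, 9.1.
Cumulative: 18.5, 34.5, 48.4, 52.2, 75.7, 80.3, 89.4.
The total first reaches 38 DD on day 3.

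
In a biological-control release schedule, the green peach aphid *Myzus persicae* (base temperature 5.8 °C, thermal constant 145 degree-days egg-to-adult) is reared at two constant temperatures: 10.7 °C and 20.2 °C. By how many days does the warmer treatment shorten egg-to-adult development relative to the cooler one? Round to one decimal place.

At 10.7 °C: 145 / (10.7 − 5.8) = 145 / 4.9 = 29.592 d.
At 20.2 °C: 145 / (20.2 − 5.8) = 145 / 14.4 = 10.069 d.
Difference = |29.592 − 10.069| = 19.522 ≈ 19.5 days.

19.5 days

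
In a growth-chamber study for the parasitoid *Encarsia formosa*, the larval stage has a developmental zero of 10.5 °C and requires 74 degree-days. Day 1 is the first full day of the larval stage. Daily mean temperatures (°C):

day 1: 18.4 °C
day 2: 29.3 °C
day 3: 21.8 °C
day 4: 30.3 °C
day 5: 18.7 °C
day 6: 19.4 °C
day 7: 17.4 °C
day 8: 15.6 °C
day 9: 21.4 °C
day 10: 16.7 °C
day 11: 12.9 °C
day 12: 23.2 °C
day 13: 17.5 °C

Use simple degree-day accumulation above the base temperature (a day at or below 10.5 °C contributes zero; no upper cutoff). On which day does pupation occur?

Daily DD above 10.5 °C: 7.9, 18.8, 11.3, 19.8, 8.2, 8.9, 6.9, 5.1, 10.9, 6.2, 2.4, 12.7, 7.0.
Cumulative: 7.9, 26.7, 38.0, 57.8, 66.0, 74.9, 81.8, 86.9, 97.8, 104.0, 106.4, 119.1, 126.1.
The total first reaches 74 DD on day 6.

day 6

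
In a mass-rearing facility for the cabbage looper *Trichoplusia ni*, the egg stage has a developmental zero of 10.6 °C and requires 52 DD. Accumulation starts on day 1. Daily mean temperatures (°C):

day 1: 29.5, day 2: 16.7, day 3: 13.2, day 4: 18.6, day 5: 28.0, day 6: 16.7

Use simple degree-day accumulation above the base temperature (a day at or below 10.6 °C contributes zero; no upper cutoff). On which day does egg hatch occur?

Daily DD above 10.6 °C: 18.9, 6.1, 2.6, 8.0, 17.4, 6.1.
Cumulative: 18.9, 25.0, 27.6, 35.6, 53.0, 59.1.
The total first reaches 52 DD on day 5.

day 5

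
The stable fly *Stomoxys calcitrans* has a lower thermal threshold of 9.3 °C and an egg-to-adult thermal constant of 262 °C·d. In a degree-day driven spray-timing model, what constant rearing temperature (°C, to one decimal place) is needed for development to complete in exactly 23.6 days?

Required daily accumulation = 262 / 23.6 = 11.102 DD/day.
T = T_base + 11.102 = 9.3 + 11.102 = 20.402 ≈ 20.4 °C.

20.4 °C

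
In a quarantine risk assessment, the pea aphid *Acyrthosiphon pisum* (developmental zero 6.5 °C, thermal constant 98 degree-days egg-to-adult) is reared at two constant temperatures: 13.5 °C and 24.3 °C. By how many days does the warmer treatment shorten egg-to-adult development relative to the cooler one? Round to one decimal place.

8.5 days

At 13.5 °C: 98 / (13.5 − 6.5) = 98 / 7.0 = 14.000 d.
At 24.3 °C: 98 / (24.3 − 6.5) = 98 / 17.8 = 5.506 d.
Difference = |14.000 − 5.506| = 8.494 ≈ 8.5 days.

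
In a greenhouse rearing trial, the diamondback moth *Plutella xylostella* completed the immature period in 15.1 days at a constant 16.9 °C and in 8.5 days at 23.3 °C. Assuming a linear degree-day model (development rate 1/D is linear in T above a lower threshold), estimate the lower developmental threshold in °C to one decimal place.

8.7 °C

Under the model K = D·(T − T_b), so D₁·(T₁ − T_b) = D₂·(T₂ − T_b).
15.1·(16.9 − T_b) = 8.5·(23.3 − T_b)
T_b = (15.1·16.9 − 8.5·23.3) / (15.1 − 8.5) = 57.14 / 6.6 = 8.658 °C ≈ 8.7 °C.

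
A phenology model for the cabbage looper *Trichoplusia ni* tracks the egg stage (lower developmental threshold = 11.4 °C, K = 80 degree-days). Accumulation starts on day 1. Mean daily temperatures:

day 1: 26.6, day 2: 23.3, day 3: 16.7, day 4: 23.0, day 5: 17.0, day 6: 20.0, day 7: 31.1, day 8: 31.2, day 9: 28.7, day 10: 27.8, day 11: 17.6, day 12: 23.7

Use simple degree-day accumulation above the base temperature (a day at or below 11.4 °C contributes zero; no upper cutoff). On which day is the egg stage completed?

Daily DD above 11.4 °C: 15.2, 11.9, 5.3, 11.6, 5.6, 8.6, 19.7, 19.8, 17.3, 16.4, 6.2, 12.3.
Cumulative: 15.2, 27.1, 32.4, 44.0, 49.6, 58.2, 77.9, 97.7, 115.0, 131.4, 137.6, 149.9.
The total first reaches 80 DD on day 8.

day 8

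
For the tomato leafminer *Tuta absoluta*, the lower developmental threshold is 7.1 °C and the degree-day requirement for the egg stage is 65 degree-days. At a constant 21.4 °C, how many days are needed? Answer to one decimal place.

Daily accumulation = 21.4 − 7.1 = 14.3 DD/day.
Duration = 65 / 14.3 = 4.545 ≈ 4.5 days.

4.5 days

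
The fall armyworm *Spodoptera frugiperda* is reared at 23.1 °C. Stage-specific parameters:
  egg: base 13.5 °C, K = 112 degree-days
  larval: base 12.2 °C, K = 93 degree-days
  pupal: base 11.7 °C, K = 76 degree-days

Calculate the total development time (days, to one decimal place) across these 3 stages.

26.9 days

egg: 112 / (23.1 − 13.5) = 112 / 9.6 = 11.667 d.
larval: 93 / (23.1 − 12.2) = 93 / 10.9 = 8.532 d.
pupal: 76 / (23.1 − 11.7) = 76 / 11.4 = 6.667 d.
Sum = 26.865 ≈ 26.9 days.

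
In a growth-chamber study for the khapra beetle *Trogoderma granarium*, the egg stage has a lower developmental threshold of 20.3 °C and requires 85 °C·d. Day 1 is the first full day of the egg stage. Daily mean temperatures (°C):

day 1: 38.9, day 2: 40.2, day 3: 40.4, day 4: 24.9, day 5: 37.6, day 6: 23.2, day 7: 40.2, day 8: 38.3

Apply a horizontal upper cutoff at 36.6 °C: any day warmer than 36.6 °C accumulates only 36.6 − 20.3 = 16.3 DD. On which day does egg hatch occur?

Daily DD above 20.3 °C (capped at 16.3): 16.3, 16.3, 16.3, 4.6, 16.3, 2.9, 16.3, 16.3.
Cumulative: 16.3, 32.6, 48.9, 53.5, 69.8, 72.7, 89.0, 105.3.
The total first reaches 85 DD on day 7.

day 7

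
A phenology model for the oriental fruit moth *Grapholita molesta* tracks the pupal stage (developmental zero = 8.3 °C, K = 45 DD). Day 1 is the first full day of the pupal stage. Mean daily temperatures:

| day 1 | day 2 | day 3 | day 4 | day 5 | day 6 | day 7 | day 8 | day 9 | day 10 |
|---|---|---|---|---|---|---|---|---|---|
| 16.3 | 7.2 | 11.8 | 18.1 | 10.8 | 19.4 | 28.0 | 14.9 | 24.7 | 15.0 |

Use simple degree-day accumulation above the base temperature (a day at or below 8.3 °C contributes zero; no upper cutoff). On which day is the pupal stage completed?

Daily DD above 8.3 °C: 8.0, 0.0, 3.5, 9.8, 2.5, 11.1, 19.7, 6.6, 16.4, 6.7.
Cumulative: 8.0, 8.0, 11.5, 21.3, 23.8, 34.9, 54.6, 61.2, 77.6, 84.3.
The total first reaches 45 DD on day 7.

day 7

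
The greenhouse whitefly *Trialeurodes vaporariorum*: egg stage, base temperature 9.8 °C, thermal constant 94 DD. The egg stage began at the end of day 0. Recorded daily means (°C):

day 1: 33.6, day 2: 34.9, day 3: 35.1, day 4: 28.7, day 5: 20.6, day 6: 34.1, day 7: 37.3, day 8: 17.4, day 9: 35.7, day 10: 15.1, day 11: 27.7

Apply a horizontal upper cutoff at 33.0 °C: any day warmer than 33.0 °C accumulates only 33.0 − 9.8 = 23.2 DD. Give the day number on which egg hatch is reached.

day 5

Daily DD above 9.8 °C (capped at 23.2): 23.2, 23.2, 23.2, 18.9, 10.8, 23.2, 23.2, 7.6, 23.2, 5.3, 17.9.
Cumulative: 23.2, 46.4, 69.6, 88.5, 99.3, 122.5, 145.7, 153.3, 176.5, 181.8, 199.7.
The total first reaches 94 DD on day 5.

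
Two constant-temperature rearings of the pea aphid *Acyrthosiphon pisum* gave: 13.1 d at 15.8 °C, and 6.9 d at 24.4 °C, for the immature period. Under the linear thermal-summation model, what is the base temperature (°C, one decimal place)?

Under the model K = D·(T − T_b), so D₁·(T₁ − T_b) = D₂·(T₂ − T_b).
13.1·(15.8 − T_b) = 6.9·(24.4 − T_b)
T_b = (13.1·15.8 − 6.9·24.4) / (13.1 − 6.9) = 38.62 / 6.2 = 6.229 °C ≈ 6.2 °C.

6.2 °C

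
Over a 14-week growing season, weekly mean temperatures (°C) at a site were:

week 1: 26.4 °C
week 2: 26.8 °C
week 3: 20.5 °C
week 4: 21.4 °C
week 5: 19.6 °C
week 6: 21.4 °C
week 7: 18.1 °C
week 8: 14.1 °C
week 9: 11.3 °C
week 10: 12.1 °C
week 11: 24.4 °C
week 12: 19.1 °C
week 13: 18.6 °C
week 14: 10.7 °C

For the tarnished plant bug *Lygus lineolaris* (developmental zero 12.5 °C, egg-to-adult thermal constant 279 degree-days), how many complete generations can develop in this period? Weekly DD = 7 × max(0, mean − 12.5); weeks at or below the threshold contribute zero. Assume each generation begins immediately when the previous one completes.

2 generations

Weekly DD (7 × max(0, T̄ − 12.5)): 97.3, 100.1, 56.0, 62.3, 49.7, 62.3, 39.2, 11.2, 0.0, 0.0, 83.3, 46.2, 42.7, 0.0.
Season total = 650.3 DD.
Complete generations = ⌊650.3 / 279⌋ = 2.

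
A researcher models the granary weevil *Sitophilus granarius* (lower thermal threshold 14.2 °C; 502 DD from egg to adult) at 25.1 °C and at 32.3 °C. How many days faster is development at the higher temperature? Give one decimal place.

18.3 days

At 25.1 °C: 502 / (25.1 − 14.2) = 502 / 10.9 = 46.055 d.
At 32.3 °C: 502 / (32.3 − 14.2) = 502 / 18.1 = 27.735 d.
Difference = |46.055 − 27.735| = 18.320 ≈ 18.3 days.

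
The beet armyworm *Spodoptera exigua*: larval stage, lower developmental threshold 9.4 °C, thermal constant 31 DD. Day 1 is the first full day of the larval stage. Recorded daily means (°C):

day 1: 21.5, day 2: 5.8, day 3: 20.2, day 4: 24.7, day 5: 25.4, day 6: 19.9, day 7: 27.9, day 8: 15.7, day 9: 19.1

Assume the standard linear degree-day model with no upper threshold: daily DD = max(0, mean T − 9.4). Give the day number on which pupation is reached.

Daily DD above 9.4 °C: 12.1, 0.0, 10.8, 15.3, 16.0, 10.5, 18.5, 6.3, 9.7.
Cumulative: 12.1, 12.1, 22.9, 38.2, 54.2, 64.7, 83.2, 89.5, 99.2.
The total first reaches 31 DD on day 4.

day 4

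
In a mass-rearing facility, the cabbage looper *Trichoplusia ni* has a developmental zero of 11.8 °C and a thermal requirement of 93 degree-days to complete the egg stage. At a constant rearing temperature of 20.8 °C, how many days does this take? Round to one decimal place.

Daily accumulation = 20.8 − 11.8 = 9.0 DD/day.
Duration = 93 / 9.0 = 10.333 ≈ 10.3 days.

10.3 days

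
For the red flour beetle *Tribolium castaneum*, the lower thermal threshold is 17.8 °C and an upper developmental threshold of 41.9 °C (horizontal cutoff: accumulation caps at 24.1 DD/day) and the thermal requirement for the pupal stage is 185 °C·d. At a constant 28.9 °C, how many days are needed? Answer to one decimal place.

16.7 days

Daily accumulation = 28.9 − 17.8 = 11.1 DD/day.
Duration = 185 / 11.1 = 16.667 ≈ 16.7 days.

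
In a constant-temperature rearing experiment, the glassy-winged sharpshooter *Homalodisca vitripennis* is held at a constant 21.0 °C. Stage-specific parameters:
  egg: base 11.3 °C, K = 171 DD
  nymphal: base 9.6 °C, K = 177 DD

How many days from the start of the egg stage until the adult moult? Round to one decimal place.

egg: 171 / (21.0 − 11.3) = 171 / 9.7 = 17.629 d.
nymphal: 177 / (21.0 − 9.6) = 177 / 11.4 = 15.526 d.
Sum = 33.155 ≈ 33.2 days.

33.2 days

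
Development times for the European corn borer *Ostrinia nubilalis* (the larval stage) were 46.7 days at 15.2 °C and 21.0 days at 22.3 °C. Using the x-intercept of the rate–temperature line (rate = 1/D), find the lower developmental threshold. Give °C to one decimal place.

Linear rate model ⇒ the product D·(T − T_b) is constant across temperatures.
46.7·(15.2 − T_b) = 21.0·(22.3 − T_b)
T_b = (46.7·15.2 − 21.0·22.3) / (46.7 − 21.0) = 241.54 / 25.7 = 9.398 °C ≈ 9.4 °C.

9.4 °C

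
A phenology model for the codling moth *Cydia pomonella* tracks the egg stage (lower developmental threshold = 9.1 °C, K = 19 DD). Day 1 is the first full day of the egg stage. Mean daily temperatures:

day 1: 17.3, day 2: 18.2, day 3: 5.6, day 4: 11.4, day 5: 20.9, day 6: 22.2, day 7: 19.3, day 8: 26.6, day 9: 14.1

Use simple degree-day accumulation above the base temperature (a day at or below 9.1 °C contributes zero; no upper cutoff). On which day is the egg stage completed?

day 4

Daily DD above 9.1 °C: 8.2, 9.1, 0.0, 2.3, 11.8, 13.1, 10.2, 17.5, 5.0.
Cumulative: 8.2, 17.3, 17.3, 19.6, 31.4, 44.5, 54.7, 72.2, 77.2.
The total first reaches 19 DD on day 4.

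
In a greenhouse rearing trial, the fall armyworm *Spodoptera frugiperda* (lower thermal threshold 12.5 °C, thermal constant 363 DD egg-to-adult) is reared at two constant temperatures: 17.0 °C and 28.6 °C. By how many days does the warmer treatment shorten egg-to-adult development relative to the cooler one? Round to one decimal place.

At 17.0 °C: 363 / (17.0 − 12.5) = 363 / 4.5 = 80.667 d.
At 28.6 °C: 363 / (28.6 − 12.5) = 363 / 16.1 = 22.547 d.
Difference = |80.667 − 22.547| = 58.120 ≈ 58.1 days.

58.1 days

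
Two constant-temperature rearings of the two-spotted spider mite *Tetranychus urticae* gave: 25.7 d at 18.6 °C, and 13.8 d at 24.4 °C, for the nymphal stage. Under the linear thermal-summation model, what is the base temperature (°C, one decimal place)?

11.9 °C

Equal thermal constants: D₁(T₁ − T_b) = D₂(T₂ − T_b).
25.7·(18.6 − T_b) = 13.8·(24.4 − T_b)
T_b = (25.7·18.6 − 13.8·24.4) / (25.7 − 13.8) = 141.30 / 11.9 = 11.874 °C ≈ 11.9 °C.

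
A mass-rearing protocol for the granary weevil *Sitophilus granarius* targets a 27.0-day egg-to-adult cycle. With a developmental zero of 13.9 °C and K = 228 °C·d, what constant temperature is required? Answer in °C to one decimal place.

22.3 °C

Required daily accumulation = 228 / 27.0 = 8.444 DD/day.
T = T_base + 8.444 = 13.9 + 8.444 = 22.344 ≈ 22.3 °C.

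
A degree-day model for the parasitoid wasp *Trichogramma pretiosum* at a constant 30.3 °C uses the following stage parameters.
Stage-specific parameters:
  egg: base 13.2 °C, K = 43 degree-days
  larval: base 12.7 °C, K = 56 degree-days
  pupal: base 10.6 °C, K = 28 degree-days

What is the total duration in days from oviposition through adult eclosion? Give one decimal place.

egg: 43 / (30.3 − 13.2) = 43 / 17.1 = 2.515 d.
larval: 56 / (30.3 − 12.7) = 56 / 17.6 = 3.182 d.
pupal: 28 / (30.3 − 10.6) = 28 / 19.7 = 1.421 d.
Sum = 7.118 ≈ 7.1 days.

7.1 days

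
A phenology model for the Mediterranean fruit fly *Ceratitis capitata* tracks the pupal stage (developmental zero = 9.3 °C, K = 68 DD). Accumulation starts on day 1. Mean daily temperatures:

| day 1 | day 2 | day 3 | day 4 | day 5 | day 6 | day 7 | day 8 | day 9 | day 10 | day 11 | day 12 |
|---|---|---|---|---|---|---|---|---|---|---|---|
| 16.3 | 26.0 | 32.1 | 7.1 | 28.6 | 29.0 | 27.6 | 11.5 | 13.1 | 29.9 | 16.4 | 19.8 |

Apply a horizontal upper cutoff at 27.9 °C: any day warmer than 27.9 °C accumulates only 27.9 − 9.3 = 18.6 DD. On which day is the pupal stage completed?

Daily DD above 9.3 °C (capped at 18.6): 7.0, 16.7, 18.6, 0.0, 18.6, 18.6, 18.3, 2.2, 3.8, 18.6, 7.1, 10.5.
Cumulative: 7.0, 23.7, 42.3, 42.3, 60.9, 79.5, 97.8, 100.0, 103.8, 122.4, 129.5, 140.0.
The total first reaches 68 DD on day 6.

day 6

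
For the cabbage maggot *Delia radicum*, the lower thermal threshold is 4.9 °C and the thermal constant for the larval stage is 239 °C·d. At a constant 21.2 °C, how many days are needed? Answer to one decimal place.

Daily accumulation = 21.2 − 4.9 = 16.3 DD/day.
Duration = 239 / 16.3 = 14.663 ≈ 14.7 days.

14.7 days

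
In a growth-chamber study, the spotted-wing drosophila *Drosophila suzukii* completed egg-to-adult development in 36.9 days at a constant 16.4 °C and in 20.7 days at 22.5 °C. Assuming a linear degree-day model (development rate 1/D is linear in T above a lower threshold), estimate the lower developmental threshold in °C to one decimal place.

Under the model K = D·(T − T_b), so D₁·(T₁ − T_b) = D₂·(T₂ − T_b).
36.9·(16.4 − T_b) = 20.7·(22.5 − T_b)
T_b = (36.9·16.4 − 20.7·22.5) / (36.9 − 20.7) = 139.41 / 16.2 = 8.606 °C ≈ 8.6 °C.

8.6 °C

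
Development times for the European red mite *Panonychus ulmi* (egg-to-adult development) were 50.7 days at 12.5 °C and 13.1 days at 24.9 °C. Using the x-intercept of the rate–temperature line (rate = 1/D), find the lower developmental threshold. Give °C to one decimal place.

8.2 °C

Under the model K = D·(T − T_b), so D₁·(T₁ − T_b) = D₂·(T₂ − T_b).
50.7·(12.5 − T_b) = 13.1·(24.9 − T_b)
T_b = (50.7·12.5 − 13.1·24.9) / (50.7 − 13.1) = 307.56 / 37.6 = 8.180 °C ≈ 8.2 °C.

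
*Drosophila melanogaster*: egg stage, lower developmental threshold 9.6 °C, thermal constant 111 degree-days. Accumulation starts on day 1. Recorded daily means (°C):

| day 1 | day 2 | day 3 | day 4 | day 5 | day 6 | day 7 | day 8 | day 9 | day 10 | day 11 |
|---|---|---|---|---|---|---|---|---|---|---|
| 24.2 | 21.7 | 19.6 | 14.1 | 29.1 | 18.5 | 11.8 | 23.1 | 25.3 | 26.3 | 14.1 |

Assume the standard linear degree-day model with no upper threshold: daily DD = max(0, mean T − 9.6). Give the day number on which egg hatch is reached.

day 10

Daily DD above 9.6 °C: 14.6, 12.1, 10.0, 4.5, 19.5, 8.9, 2.2, 13.5, 15.7, 16.7, 4.5.
Cumulative: 14.6, 26.7, 36.7, 41.2, 60.7, 69.6, 71.8, 85.3, 101.0, 117.7, 122.2.
The total first reaches 111 DD on day 10.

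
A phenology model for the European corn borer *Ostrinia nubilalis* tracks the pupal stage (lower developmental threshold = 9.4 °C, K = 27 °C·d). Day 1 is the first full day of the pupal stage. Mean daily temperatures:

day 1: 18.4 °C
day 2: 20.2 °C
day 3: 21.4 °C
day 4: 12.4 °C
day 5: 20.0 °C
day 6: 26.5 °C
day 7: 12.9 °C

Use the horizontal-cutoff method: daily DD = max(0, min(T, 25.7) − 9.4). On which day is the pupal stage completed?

Daily DD above 9.4 °C (capped at 16.3): 9.0, 10.8, 12.0, 3.0, 10.6, 16.3, 3.5.
Cumulative: 9.0, 19.8, 31.8, 34.8, 45.4, 61.7, 65.2.
The total first reaches 27 DD on day 3.

day 3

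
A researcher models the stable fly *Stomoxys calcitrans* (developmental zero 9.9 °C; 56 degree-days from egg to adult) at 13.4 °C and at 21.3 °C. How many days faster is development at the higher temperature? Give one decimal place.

11.1 days

At 13.4 °C: 56 / (13.4 − 9.9) = 56 / 3.5 = 16.000 d.
At 21.3 °C: 56 / (21.3 − 9.9) = 56 / 11.4 = 4.912 d.
Difference = |16.000 − 4.912| = 11.088 ≈ 11.1 days.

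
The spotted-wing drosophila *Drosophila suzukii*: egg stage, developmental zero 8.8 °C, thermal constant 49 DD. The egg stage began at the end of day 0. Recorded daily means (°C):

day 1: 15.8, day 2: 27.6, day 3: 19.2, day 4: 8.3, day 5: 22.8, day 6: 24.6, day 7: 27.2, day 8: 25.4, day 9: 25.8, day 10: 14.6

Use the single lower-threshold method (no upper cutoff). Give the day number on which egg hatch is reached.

day 5

Daily DD above 8.8 °C: 7.0, 18.8, 10.4, 0.0, 14.0, 15.8, 18.4, 16.6, 17.0, 5.8.
Cumulative: 7.0, 25.8, 36.2, 36.2, 50.2, 66.0, 84.4, 101.0, 118.0, 123.8.
The total first reaches 49 DD on day 5.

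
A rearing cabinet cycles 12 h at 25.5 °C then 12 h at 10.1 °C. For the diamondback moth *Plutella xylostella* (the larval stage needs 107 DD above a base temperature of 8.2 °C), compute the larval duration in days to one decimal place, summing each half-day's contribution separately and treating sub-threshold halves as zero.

Day half: max(0, 25.5 − 8.2) × 0.5 = 17.3 × 0.5 = 8.65 DD.
Night half: max(0, 10.1 − 8.2) × 0.5 = 1.9 × 0.5 = 0.95 DD.
Per 24 h: 9.60 DD/day.
Duration = 107 / 9.60 = 11.146 ≈ 11.1 days.

11.1 days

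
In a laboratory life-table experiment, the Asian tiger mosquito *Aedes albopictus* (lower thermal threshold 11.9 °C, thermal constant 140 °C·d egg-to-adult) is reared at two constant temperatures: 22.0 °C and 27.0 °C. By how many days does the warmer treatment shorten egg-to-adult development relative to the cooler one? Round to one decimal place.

At 22.0 °C: 140 / (22.0 − 11.9) = 140 / 10.1 = 13.861 d.
At 27.0 °C: 140 / (27.0 − 11.9) = 140 / 15.1 = 9.272 d.
Difference = |13.861 − 9.272| = 4.590 ≈ 4.6 days.

4.6 days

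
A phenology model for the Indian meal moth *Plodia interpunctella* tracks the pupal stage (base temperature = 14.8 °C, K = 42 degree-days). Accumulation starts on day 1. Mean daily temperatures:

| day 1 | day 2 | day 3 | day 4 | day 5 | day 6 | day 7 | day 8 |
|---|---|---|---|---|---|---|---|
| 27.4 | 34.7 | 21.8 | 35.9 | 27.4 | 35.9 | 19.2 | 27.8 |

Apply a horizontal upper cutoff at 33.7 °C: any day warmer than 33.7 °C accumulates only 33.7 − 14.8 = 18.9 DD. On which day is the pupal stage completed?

day 4

Daily DD above 14.8 °C (capped at 18.9): 12.6, 18.9, 7.0, 18.9, 12.6, 18.9, 4.4, 13.0.
Cumulative: 12.6, 31.5, 38.5, 57.4, 70.0, 88.9, 93.3, 106.3.
The total first reaches 42 DD on day 4.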